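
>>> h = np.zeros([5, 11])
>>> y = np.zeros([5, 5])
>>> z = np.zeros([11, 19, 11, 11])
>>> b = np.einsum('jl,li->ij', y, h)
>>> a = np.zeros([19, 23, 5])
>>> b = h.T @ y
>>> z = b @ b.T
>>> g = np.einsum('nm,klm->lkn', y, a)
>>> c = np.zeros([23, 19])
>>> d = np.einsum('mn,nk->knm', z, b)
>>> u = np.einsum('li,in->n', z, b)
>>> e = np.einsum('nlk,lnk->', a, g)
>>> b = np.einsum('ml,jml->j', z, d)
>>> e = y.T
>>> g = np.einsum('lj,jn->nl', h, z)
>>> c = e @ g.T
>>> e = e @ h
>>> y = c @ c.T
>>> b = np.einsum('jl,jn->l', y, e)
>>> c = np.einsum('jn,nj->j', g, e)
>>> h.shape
(5, 11)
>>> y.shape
(5, 5)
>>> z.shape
(11, 11)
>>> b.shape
(5,)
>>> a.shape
(19, 23, 5)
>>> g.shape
(11, 5)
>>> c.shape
(11,)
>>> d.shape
(5, 11, 11)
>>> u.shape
(5,)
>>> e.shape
(5, 11)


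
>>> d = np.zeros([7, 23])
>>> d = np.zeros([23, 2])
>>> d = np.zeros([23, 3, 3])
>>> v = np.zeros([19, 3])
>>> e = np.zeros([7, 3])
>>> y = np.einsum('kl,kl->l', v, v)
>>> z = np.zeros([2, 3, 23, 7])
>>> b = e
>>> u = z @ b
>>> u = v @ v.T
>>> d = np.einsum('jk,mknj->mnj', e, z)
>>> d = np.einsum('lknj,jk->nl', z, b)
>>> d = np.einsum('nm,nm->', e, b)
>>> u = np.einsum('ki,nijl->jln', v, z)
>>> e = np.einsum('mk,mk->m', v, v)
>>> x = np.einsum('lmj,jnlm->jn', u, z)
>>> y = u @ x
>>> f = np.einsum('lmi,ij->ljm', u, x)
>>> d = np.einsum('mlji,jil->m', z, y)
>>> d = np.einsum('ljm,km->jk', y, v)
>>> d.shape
(7, 19)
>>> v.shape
(19, 3)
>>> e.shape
(19,)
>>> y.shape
(23, 7, 3)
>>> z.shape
(2, 3, 23, 7)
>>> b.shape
(7, 3)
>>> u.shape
(23, 7, 2)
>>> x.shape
(2, 3)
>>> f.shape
(23, 3, 7)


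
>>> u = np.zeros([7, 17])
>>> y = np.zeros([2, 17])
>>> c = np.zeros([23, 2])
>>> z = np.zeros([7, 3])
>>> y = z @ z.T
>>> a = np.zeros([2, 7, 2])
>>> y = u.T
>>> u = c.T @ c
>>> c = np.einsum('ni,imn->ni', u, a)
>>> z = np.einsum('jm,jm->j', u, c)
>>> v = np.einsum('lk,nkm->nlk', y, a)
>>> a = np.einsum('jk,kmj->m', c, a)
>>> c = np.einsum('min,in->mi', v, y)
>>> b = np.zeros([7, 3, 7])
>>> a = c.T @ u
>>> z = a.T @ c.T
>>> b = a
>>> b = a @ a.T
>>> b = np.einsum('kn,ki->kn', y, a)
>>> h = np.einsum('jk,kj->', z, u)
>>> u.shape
(2, 2)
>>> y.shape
(17, 7)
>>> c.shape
(2, 17)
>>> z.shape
(2, 2)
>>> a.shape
(17, 2)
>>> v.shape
(2, 17, 7)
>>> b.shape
(17, 7)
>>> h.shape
()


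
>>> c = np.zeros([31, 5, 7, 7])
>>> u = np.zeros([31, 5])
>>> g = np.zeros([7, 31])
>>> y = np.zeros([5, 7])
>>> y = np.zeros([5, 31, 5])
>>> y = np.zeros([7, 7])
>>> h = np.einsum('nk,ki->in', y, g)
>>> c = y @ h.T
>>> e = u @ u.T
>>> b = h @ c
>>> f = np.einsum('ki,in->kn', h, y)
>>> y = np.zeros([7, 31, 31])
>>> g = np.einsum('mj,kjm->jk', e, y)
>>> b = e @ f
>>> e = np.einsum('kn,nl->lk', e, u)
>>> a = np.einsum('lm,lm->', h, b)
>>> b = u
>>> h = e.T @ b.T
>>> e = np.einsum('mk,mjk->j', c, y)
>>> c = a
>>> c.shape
()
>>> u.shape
(31, 5)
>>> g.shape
(31, 7)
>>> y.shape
(7, 31, 31)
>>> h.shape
(31, 31)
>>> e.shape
(31,)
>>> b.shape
(31, 5)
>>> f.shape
(31, 7)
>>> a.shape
()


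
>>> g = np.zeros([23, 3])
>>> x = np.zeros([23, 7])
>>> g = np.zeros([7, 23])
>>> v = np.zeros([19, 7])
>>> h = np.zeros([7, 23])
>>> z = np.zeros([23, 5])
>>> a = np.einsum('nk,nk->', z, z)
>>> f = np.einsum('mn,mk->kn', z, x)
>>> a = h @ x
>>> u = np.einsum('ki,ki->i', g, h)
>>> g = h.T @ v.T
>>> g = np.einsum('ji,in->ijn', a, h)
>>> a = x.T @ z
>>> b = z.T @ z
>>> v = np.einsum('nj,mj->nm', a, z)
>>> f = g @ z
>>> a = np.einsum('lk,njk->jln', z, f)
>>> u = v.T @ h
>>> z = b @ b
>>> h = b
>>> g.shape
(7, 7, 23)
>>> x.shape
(23, 7)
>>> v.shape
(7, 23)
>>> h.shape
(5, 5)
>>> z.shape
(5, 5)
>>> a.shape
(7, 23, 7)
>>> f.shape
(7, 7, 5)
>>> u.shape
(23, 23)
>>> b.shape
(5, 5)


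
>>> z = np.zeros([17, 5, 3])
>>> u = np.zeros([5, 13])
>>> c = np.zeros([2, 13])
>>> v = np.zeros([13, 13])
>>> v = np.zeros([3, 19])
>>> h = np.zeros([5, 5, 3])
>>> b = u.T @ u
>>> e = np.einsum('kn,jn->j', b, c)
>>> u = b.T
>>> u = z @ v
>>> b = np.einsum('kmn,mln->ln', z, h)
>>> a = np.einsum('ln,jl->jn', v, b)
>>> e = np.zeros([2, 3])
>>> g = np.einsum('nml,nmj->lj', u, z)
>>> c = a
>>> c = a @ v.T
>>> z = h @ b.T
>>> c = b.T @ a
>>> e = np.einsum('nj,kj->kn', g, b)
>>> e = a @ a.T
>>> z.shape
(5, 5, 5)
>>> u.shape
(17, 5, 19)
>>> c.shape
(3, 19)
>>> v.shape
(3, 19)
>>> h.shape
(5, 5, 3)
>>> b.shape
(5, 3)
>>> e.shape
(5, 5)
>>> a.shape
(5, 19)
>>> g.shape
(19, 3)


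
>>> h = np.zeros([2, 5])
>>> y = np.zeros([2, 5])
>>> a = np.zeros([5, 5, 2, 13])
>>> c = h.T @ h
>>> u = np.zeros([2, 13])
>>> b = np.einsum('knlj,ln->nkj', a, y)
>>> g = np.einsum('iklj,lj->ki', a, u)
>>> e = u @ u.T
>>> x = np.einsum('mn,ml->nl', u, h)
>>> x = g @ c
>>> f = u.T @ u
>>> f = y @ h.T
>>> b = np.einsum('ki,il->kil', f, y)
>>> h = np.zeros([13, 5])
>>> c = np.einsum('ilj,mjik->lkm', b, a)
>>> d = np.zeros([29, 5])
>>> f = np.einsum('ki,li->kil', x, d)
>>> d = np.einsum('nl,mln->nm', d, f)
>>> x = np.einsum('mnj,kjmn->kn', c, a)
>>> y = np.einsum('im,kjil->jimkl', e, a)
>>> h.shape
(13, 5)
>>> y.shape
(5, 2, 2, 5, 13)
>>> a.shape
(5, 5, 2, 13)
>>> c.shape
(2, 13, 5)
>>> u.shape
(2, 13)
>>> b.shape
(2, 2, 5)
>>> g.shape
(5, 5)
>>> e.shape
(2, 2)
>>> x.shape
(5, 13)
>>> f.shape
(5, 5, 29)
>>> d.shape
(29, 5)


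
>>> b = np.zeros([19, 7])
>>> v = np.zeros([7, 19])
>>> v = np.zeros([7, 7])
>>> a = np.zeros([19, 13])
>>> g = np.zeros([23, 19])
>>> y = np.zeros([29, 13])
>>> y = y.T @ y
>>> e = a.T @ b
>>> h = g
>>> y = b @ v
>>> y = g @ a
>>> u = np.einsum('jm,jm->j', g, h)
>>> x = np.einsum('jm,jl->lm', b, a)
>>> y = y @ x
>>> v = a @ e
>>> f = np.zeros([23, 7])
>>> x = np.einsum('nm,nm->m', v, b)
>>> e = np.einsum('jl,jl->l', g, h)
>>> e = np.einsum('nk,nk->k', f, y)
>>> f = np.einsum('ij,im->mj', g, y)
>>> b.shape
(19, 7)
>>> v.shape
(19, 7)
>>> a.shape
(19, 13)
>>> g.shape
(23, 19)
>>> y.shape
(23, 7)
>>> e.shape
(7,)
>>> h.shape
(23, 19)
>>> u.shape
(23,)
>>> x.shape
(7,)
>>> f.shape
(7, 19)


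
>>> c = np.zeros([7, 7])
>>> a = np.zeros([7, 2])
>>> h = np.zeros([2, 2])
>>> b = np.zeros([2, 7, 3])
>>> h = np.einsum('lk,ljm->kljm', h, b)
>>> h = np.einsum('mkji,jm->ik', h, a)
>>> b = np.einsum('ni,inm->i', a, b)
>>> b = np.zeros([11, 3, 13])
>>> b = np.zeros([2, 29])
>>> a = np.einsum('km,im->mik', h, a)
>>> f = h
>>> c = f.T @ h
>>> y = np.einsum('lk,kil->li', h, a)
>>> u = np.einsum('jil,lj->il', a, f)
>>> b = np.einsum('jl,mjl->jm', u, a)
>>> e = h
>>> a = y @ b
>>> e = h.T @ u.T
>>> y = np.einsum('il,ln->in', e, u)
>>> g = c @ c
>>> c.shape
(2, 2)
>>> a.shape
(3, 2)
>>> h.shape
(3, 2)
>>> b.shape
(7, 2)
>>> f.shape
(3, 2)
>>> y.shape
(2, 3)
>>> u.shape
(7, 3)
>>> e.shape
(2, 7)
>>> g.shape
(2, 2)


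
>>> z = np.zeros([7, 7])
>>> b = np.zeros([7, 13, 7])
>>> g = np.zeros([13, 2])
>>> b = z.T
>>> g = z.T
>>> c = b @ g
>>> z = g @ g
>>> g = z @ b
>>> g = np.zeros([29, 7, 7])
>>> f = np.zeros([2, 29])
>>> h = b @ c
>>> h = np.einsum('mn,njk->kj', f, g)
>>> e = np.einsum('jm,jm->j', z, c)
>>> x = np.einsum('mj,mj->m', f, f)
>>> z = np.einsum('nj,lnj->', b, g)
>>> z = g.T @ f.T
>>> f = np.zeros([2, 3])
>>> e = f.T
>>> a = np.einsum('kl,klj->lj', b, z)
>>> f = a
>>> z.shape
(7, 7, 2)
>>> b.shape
(7, 7)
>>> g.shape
(29, 7, 7)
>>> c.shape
(7, 7)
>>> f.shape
(7, 2)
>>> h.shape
(7, 7)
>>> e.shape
(3, 2)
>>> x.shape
(2,)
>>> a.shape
(7, 2)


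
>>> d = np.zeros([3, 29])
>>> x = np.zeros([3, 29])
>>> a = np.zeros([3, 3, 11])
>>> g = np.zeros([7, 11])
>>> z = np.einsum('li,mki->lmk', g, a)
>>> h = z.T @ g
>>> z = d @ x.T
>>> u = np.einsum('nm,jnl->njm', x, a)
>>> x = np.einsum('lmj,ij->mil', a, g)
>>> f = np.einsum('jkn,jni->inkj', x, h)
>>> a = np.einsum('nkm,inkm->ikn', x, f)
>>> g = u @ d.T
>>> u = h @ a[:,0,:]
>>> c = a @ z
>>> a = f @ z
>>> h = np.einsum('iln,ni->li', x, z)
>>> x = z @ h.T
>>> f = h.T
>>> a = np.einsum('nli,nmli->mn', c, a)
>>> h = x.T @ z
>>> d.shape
(3, 29)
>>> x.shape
(3, 7)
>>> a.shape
(3, 11)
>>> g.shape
(3, 3, 3)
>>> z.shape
(3, 3)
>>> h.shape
(7, 3)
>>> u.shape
(3, 3, 3)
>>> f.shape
(3, 7)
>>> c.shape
(11, 7, 3)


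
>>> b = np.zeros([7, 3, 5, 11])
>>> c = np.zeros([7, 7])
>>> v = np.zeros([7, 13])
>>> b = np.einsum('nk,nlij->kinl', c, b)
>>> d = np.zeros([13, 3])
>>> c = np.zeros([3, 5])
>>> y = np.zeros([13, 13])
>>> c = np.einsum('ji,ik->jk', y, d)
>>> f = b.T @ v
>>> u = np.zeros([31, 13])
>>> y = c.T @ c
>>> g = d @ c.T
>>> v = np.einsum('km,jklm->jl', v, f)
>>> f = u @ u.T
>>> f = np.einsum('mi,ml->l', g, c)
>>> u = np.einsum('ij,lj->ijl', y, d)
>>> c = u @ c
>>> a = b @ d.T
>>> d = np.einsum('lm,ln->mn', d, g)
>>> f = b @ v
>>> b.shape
(7, 5, 7, 3)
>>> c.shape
(3, 3, 3)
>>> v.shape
(3, 5)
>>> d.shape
(3, 13)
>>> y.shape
(3, 3)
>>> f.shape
(7, 5, 7, 5)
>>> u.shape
(3, 3, 13)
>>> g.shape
(13, 13)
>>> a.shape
(7, 5, 7, 13)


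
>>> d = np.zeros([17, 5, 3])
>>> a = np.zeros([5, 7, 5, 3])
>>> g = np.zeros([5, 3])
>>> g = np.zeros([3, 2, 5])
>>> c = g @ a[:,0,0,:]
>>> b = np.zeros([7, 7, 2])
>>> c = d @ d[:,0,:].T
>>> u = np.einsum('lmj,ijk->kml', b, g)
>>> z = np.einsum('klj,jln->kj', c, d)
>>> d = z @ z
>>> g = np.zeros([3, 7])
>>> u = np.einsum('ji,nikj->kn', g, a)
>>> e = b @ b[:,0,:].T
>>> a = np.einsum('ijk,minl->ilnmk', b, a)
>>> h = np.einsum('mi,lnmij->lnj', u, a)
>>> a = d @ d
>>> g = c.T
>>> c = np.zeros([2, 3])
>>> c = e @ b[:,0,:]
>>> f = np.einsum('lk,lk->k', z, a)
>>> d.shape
(17, 17)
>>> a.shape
(17, 17)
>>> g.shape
(17, 5, 17)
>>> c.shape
(7, 7, 2)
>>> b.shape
(7, 7, 2)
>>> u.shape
(5, 5)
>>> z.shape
(17, 17)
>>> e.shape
(7, 7, 7)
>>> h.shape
(7, 3, 2)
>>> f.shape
(17,)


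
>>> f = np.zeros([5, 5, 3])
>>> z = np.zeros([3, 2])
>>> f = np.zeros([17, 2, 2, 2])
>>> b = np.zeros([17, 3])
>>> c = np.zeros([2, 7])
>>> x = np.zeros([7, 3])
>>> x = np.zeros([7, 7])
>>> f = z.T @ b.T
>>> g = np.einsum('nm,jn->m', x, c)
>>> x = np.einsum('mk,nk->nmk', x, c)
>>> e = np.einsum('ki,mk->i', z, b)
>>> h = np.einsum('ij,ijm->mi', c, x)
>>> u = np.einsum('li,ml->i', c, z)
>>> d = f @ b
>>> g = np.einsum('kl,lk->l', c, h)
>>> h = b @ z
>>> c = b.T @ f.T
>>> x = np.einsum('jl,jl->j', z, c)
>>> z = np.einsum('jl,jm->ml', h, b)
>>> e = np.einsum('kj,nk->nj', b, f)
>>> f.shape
(2, 17)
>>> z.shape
(3, 2)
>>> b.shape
(17, 3)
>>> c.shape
(3, 2)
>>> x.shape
(3,)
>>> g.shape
(7,)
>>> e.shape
(2, 3)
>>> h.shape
(17, 2)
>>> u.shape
(7,)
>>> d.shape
(2, 3)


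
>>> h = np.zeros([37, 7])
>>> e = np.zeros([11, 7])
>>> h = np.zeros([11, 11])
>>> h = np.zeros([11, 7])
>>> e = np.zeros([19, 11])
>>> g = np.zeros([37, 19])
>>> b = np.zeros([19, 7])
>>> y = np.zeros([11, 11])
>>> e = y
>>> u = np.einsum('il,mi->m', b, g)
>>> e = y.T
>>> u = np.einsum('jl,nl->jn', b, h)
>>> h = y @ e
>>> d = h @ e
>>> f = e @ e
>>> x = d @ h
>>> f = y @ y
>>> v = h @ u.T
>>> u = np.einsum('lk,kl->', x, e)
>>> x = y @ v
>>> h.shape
(11, 11)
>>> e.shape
(11, 11)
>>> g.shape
(37, 19)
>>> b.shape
(19, 7)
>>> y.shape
(11, 11)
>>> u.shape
()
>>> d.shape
(11, 11)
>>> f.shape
(11, 11)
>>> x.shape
(11, 19)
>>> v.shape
(11, 19)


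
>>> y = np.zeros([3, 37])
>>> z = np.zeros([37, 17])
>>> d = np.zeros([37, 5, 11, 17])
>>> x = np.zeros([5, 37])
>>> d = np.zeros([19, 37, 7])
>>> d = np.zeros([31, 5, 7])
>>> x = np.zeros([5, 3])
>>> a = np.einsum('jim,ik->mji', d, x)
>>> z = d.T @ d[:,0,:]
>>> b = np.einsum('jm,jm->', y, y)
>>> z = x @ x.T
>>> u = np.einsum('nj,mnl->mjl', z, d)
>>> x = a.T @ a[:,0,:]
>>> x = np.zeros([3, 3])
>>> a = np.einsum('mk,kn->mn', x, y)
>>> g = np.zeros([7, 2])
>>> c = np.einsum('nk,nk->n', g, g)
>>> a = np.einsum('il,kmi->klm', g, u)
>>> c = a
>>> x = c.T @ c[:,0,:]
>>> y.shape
(3, 37)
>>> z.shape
(5, 5)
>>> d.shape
(31, 5, 7)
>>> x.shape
(5, 2, 5)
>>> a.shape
(31, 2, 5)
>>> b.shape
()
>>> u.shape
(31, 5, 7)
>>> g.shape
(7, 2)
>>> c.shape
(31, 2, 5)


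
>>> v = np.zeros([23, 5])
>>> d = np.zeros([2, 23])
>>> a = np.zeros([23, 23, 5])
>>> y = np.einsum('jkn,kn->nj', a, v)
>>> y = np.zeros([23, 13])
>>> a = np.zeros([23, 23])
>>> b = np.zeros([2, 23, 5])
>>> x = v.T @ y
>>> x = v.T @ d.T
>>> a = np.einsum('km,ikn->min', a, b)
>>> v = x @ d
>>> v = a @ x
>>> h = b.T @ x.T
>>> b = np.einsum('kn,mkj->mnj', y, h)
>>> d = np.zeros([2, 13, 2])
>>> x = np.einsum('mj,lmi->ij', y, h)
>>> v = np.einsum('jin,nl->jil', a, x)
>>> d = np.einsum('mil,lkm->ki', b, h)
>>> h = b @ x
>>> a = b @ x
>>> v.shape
(23, 2, 13)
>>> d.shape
(23, 13)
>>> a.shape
(5, 13, 13)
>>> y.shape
(23, 13)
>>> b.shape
(5, 13, 5)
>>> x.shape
(5, 13)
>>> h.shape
(5, 13, 13)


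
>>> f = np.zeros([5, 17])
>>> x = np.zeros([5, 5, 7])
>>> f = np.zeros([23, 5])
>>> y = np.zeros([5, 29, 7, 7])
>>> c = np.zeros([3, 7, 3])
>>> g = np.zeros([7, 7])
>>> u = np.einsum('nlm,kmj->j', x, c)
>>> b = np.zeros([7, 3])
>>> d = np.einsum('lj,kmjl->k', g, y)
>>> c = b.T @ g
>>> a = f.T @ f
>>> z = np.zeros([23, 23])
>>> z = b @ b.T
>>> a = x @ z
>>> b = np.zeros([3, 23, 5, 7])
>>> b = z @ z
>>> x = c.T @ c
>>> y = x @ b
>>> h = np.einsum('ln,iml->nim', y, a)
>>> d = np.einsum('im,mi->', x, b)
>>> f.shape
(23, 5)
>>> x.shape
(7, 7)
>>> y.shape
(7, 7)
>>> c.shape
(3, 7)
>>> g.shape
(7, 7)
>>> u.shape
(3,)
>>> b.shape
(7, 7)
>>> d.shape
()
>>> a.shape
(5, 5, 7)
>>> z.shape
(7, 7)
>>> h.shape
(7, 5, 5)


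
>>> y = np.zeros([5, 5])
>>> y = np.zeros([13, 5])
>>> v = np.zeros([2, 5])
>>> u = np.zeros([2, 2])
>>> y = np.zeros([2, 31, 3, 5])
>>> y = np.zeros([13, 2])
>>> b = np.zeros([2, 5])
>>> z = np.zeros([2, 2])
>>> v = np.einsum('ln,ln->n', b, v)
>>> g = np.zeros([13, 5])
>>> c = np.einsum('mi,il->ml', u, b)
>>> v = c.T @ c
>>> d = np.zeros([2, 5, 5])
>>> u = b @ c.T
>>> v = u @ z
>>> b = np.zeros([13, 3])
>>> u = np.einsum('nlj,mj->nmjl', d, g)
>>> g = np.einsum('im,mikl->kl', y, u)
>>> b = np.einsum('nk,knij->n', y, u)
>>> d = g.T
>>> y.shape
(13, 2)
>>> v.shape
(2, 2)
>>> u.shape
(2, 13, 5, 5)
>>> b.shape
(13,)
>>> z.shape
(2, 2)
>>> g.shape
(5, 5)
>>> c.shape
(2, 5)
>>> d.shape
(5, 5)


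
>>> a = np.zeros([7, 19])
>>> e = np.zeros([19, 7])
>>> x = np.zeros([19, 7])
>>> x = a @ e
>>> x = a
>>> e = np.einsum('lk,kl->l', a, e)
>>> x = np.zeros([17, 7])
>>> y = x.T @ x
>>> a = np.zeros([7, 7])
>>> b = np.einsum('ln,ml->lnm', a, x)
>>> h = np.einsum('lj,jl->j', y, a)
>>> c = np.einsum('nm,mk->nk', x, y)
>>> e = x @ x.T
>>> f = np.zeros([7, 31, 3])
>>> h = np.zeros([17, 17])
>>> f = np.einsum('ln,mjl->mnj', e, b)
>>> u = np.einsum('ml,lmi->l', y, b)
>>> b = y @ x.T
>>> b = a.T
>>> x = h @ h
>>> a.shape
(7, 7)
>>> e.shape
(17, 17)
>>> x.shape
(17, 17)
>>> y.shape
(7, 7)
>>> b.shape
(7, 7)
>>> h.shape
(17, 17)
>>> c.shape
(17, 7)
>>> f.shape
(7, 17, 7)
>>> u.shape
(7,)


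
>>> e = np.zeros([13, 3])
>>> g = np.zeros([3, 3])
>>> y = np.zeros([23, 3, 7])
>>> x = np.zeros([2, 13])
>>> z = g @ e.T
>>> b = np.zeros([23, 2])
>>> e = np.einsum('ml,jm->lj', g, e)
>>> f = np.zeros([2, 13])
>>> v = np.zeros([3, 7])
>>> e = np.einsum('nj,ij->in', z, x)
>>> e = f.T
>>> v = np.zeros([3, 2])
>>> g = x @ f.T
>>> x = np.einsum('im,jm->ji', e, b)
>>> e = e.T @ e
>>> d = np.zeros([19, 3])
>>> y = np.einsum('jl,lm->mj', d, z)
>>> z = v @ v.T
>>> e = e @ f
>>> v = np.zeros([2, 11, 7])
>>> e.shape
(2, 13)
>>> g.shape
(2, 2)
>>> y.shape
(13, 19)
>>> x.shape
(23, 13)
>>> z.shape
(3, 3)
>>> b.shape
(23, 2)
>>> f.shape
(2, 13)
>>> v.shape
(2, 11, 7)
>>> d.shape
(19, 3)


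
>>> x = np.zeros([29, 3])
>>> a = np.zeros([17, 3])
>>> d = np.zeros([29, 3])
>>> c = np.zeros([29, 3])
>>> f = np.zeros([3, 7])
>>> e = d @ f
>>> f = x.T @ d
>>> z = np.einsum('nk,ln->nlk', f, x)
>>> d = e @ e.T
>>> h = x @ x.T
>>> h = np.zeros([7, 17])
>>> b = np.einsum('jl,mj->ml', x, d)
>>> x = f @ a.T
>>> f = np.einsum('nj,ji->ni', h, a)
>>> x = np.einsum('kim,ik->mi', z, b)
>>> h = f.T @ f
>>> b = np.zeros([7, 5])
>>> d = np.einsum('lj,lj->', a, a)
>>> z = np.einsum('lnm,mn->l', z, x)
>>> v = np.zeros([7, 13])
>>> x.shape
(3, 29)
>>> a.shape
(17, 3)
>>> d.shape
()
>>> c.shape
(29, 3)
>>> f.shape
(7, 3)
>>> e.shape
(29, 7)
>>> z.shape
(3,)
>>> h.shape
(3, 3)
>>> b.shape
(7, 5)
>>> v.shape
(7, 13)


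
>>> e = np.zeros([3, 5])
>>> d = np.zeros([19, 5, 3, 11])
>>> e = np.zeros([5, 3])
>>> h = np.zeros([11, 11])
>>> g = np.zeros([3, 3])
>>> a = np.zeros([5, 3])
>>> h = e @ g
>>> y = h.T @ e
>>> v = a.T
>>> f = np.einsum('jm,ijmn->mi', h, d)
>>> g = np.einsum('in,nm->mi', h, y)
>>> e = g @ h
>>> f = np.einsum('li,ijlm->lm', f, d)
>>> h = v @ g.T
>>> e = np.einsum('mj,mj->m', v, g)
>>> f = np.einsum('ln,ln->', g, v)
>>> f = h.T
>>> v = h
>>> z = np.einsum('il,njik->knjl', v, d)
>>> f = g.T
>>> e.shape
(3,)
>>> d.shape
(19, 5, 3, 11)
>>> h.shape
(3, 3)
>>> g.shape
(3, 5)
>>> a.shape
(5, 3)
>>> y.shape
(3, 3)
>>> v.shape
(3, 3)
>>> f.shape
(5, 3)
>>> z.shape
(11, 19, 5, 3)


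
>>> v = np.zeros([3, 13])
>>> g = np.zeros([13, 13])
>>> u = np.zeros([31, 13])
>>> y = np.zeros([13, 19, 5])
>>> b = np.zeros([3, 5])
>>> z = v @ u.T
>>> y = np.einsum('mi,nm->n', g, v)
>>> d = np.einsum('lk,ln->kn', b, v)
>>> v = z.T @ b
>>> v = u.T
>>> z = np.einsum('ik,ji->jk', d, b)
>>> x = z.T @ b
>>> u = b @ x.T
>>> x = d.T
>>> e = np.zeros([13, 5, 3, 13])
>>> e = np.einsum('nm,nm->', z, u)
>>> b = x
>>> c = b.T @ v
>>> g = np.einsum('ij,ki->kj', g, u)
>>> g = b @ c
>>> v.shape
(13, 31)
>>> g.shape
(13, 31)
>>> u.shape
(3, 13)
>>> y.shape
(3,)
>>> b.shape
(13, 5)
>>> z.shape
(3, 13)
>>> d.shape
(5, 13)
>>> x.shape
(13, 5)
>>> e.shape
()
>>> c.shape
(5, 31)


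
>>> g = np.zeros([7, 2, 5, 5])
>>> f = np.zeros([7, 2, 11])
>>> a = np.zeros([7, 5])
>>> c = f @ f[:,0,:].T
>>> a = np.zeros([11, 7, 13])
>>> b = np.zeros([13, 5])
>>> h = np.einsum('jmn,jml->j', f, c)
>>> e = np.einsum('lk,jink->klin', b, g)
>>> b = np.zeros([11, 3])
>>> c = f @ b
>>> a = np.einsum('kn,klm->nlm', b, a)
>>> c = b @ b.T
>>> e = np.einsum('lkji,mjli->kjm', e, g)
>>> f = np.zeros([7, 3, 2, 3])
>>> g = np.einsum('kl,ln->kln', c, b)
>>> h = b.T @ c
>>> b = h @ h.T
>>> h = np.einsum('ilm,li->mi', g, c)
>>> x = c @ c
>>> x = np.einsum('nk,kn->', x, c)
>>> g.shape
(11, 11, 3)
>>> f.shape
(7, 3, 2, 3)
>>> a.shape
(3, 7, 13)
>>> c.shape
(11, 11)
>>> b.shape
(3, 3)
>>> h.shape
(3, 11)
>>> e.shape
(13, 2, 7)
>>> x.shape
()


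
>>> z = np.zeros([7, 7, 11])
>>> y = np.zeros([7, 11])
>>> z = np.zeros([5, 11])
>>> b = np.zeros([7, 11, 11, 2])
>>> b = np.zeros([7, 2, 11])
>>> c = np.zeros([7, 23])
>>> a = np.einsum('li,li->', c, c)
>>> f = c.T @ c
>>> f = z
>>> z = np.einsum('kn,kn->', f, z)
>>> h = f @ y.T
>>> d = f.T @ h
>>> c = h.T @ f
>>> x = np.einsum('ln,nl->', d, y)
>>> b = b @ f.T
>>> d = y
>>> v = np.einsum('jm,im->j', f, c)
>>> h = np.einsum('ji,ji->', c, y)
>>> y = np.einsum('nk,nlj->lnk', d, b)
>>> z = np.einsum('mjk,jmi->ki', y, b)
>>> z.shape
(11, 5)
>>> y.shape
(2, 7, 11)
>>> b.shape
(7, 2, 5)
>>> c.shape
(7, 11)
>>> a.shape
()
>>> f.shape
(5, 11)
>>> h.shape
()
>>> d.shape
(7, 11)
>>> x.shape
()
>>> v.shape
(5,)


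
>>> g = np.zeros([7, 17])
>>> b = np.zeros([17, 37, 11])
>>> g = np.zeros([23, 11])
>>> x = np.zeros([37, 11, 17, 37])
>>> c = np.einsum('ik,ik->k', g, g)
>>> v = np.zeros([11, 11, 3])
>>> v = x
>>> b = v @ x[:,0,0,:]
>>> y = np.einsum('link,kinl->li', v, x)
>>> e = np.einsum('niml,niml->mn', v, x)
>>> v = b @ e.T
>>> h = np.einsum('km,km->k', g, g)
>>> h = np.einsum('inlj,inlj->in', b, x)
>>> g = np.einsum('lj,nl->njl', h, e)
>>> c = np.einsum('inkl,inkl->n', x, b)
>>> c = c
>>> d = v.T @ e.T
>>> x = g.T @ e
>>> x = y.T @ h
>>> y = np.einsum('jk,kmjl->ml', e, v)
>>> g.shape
(17, 11, 37)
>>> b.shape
(37, 11, 17, 37)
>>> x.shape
(11, 11)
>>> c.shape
(11,)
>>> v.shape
(37, 11, 17, 17)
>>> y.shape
(11, 17)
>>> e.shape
(17, 37)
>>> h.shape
(37, 11)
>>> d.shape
(17, 17, 11, 17)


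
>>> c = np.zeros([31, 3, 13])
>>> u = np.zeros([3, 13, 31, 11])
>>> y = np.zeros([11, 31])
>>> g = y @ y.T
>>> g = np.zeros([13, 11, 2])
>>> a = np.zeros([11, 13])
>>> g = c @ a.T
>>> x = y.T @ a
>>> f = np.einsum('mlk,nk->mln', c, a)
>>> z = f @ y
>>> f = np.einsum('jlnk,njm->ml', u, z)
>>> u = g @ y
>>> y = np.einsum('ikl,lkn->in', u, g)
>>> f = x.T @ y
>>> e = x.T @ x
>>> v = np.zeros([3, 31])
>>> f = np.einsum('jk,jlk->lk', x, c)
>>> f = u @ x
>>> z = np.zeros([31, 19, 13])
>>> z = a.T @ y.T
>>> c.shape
(31, 3, 13)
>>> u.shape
(31, 3, 31)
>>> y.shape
(31, 11)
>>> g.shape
(31, 3, 11)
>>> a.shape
(11, 13)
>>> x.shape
(31, 13)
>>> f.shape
(31, 3, 13)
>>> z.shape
(13, 31)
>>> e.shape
(13, 13)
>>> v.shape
(3, 31)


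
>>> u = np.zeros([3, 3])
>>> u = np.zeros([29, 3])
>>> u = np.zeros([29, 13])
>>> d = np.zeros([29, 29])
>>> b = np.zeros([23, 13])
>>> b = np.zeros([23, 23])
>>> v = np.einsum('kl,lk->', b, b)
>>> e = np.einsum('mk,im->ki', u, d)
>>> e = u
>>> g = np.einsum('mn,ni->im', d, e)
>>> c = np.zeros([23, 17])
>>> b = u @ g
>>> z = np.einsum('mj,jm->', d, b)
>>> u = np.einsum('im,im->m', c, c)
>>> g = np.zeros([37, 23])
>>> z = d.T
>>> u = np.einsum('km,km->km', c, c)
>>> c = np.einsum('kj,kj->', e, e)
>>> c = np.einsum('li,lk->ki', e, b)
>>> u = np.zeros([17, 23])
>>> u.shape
(17, 23)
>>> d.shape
(29, 29)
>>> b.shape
(29, 29)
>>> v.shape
()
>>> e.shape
(29, 13)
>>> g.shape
(37, 23)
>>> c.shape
(29, 13)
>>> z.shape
(29, 29)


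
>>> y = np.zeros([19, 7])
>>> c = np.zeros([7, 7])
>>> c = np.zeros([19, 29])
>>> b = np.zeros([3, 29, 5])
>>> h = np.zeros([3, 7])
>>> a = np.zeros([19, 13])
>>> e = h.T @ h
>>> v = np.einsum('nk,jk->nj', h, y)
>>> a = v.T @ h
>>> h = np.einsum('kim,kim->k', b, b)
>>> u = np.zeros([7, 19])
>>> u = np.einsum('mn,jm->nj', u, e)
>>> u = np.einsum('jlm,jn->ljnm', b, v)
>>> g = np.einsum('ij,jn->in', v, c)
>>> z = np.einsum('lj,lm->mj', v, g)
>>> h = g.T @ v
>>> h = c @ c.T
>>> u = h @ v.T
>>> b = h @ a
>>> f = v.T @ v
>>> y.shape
(19, 7)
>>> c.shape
(19, 29)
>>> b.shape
(19, 7)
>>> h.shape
(19, 19)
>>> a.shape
(19, 7)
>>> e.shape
(7, 7)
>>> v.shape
(3, 19)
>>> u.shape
(19, 3)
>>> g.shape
(3, 29)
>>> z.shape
(29, 19)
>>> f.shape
(19, 19)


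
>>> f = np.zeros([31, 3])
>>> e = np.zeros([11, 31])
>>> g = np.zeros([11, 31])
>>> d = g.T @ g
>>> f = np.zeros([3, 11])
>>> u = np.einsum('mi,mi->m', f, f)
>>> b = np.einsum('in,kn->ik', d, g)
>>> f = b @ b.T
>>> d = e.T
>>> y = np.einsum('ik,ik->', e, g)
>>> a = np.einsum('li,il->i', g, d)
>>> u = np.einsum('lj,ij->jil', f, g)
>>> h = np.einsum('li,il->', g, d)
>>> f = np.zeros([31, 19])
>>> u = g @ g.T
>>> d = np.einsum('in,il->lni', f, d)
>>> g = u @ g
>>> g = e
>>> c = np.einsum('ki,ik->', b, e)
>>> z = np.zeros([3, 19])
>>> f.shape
(31, 19)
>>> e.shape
(11, 31)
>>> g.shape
(11, 31)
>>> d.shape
(11, 19, 31)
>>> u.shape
(11, 11)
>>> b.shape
(31, 11)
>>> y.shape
()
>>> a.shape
(31,)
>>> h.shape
()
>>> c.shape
()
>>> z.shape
(3, 19)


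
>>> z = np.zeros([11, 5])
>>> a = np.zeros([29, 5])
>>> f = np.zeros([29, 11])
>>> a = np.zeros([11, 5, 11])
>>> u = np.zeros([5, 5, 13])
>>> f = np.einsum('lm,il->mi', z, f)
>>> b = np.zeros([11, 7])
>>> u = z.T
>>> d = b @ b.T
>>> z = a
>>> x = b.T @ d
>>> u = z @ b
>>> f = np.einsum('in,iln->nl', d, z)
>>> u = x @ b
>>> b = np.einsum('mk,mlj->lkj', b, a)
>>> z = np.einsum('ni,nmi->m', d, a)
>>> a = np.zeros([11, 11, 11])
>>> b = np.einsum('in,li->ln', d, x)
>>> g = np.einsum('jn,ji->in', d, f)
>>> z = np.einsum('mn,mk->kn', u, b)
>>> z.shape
(11, 7)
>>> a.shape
(11, 11, 11)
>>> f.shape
(11, 5)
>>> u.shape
(7, 7)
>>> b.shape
(7, 11)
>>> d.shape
(11, 11)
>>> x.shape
(7, 11)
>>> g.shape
(5, 11)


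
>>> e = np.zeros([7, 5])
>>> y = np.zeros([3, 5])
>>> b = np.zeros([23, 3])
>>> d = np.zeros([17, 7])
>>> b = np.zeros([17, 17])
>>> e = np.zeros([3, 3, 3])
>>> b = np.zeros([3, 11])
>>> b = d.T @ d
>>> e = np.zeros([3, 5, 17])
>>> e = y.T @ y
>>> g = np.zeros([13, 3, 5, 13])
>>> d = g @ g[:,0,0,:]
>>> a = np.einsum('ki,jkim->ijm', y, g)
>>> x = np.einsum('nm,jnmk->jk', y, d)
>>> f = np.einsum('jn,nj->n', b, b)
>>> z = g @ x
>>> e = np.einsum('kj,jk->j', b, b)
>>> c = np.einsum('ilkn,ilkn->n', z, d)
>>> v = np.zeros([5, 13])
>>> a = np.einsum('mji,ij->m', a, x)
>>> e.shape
(7,)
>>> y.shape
(3, 5)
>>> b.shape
(7, 7)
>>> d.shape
(13, 3, 5, 13)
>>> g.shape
(13, 3, 5, 13)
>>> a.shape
(5,)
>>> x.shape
(13, 13)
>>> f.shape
(7,)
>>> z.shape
(13, 3, 5, 13)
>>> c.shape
(13,)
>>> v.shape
(5, 13)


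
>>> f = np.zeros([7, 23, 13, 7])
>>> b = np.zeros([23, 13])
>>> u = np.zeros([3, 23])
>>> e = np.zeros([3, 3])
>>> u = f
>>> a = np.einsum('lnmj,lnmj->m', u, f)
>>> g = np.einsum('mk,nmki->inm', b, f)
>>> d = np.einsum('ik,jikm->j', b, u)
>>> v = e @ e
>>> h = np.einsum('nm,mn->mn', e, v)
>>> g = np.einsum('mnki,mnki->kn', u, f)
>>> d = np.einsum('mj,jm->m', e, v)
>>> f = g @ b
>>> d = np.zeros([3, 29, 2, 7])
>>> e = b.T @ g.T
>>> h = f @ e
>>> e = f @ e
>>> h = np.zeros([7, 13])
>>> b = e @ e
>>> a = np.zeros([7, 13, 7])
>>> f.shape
(13, 13)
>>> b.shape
(13, 13)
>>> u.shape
(7, 23, 13, 7)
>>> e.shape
(13, 13)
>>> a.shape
(7, 13, 7)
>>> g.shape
(13, 23)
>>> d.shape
(3, 29, 2, 7)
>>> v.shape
(3, 3)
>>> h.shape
(7, 13)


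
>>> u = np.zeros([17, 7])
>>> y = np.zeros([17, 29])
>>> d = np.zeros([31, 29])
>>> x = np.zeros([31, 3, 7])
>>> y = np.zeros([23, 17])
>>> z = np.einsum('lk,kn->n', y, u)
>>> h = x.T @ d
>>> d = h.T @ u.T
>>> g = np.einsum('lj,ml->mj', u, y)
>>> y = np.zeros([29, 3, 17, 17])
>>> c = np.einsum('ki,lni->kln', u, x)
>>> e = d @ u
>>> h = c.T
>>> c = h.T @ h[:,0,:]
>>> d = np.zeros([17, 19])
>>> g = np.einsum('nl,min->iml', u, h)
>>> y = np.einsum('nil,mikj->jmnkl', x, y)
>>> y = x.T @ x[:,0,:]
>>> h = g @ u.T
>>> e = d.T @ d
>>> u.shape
(17, 7)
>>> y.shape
(7, 3, 7)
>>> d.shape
(17, 19)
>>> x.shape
(31, 3, 7)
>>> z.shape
(7,)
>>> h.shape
(31, 3, 17)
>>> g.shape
(31, 3, 7)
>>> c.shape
(17, 31, 17)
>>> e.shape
(19, 19)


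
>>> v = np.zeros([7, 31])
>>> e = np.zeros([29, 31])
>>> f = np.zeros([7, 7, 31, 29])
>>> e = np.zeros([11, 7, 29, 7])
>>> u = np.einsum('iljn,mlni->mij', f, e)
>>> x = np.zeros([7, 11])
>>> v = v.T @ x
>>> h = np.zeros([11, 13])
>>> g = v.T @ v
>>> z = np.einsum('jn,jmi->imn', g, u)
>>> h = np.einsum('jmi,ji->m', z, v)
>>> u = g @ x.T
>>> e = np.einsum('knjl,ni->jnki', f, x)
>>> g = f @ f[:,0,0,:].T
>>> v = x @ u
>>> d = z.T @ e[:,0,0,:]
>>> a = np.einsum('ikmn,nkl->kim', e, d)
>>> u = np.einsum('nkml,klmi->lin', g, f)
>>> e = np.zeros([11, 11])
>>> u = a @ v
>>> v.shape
(7, 7)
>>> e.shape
(11, 11)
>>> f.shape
(7, 7, 31, 29)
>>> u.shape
(7, 31, 7)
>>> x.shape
(7, 11)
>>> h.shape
(7,)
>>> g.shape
(7, 7, 31, 7)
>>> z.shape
(31, 7, 11)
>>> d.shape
(11, 7, 11)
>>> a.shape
(7, 31, 7)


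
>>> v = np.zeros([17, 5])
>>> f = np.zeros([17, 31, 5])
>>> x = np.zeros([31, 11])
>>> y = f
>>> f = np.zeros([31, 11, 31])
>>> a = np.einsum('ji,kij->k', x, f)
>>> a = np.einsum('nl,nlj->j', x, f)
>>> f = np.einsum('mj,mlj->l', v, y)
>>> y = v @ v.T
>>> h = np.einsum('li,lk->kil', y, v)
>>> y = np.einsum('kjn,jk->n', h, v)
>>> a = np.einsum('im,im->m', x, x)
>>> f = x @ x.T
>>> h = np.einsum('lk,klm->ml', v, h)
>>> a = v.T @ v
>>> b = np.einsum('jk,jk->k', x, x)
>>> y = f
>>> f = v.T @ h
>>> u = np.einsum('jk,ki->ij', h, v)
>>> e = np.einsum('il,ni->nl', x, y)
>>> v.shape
(17, 5)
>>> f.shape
(5, 17)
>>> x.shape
(31, 11)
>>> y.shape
(31, 31)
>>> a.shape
(5, 5)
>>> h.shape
(17, 17)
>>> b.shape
(11,)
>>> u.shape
(5, 17)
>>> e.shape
(31, 11)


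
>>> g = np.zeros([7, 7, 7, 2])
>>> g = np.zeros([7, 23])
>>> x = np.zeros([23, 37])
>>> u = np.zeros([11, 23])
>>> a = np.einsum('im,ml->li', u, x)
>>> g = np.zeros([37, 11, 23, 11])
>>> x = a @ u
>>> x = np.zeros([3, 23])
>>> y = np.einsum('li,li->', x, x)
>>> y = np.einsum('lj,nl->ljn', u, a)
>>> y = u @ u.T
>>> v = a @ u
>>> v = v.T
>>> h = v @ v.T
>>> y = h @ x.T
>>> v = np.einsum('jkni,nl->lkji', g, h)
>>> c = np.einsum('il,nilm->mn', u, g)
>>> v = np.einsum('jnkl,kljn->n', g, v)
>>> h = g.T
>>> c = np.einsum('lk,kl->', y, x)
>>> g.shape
(37, 11, 23, 11)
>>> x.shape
(3, 23)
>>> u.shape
(11, 23)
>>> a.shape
(37, 11)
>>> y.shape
(23, 3)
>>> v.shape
(11,)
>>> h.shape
(11, 23, 11, 37)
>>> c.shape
()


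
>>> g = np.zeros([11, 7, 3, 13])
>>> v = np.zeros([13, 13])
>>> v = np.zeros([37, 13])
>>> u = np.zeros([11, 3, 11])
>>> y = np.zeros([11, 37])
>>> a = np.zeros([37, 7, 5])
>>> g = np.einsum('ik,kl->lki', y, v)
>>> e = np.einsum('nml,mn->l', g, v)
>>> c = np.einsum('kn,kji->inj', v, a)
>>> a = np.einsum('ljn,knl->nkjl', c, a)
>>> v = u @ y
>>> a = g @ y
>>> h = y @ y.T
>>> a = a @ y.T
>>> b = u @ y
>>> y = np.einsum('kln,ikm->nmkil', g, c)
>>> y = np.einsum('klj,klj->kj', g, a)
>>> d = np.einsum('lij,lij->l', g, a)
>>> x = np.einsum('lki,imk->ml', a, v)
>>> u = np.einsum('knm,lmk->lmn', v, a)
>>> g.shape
(13, 37, 11)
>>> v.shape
(11, 3, 37)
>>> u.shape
(13, 37, 3)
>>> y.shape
(13, 11)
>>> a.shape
(13, 37, 11)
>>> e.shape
(11,)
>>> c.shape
(5, 13, 7)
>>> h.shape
(11, 11)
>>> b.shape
(11, 3, 37)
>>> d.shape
(13,)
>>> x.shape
(3, 13)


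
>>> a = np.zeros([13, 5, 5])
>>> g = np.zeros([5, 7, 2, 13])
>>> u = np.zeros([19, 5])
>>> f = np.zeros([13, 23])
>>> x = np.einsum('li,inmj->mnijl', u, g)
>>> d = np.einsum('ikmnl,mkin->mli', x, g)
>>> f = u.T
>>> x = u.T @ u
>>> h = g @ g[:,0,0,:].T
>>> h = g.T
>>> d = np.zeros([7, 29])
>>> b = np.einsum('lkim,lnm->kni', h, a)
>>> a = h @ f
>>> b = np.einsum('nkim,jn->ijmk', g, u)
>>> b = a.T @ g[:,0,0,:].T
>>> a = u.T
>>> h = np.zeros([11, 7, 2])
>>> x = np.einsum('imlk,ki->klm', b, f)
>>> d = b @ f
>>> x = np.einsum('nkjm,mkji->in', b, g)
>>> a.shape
(5, 19)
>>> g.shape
(5, 7, 2, 13)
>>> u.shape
(19, 5)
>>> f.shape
(5, 19)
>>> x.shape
(13, 19)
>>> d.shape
(19, 7, 2, 19)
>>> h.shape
(11, 7, 2)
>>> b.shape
(19, 7, 2, 5)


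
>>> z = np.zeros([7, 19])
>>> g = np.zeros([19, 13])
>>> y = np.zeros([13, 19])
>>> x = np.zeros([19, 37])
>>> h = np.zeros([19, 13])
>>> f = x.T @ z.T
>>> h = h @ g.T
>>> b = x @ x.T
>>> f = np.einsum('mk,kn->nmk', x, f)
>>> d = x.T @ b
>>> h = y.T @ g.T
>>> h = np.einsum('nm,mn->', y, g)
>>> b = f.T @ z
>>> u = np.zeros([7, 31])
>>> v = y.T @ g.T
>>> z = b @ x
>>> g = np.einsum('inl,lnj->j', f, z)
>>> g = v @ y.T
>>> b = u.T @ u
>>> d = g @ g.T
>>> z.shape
(37, 19, 37)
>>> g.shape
(19, 13)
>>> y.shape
(13, 19)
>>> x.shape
(19, 37)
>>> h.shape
()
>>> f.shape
(7, 19, 37)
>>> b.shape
(31, 31)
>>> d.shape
(19, 19)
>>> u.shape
(7, 31)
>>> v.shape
(19, 19)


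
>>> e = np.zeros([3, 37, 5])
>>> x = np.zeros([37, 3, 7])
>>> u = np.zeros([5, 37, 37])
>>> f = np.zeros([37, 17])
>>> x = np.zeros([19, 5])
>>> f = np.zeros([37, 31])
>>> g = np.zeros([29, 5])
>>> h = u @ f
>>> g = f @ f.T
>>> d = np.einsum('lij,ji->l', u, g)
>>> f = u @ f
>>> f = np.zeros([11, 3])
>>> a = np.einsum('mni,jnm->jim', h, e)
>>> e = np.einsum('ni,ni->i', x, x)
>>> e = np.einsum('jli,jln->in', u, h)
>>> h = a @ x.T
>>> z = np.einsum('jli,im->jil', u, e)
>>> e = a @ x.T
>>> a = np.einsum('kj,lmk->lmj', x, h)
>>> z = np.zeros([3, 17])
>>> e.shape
(3, 31, 19)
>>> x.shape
(19, 5)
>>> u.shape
(5, 37, 37)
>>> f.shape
(11, 3)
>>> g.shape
(37, 37)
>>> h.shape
(3, 31, 19)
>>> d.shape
(5,)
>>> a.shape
(3, 31, 5)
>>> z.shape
(3, 17)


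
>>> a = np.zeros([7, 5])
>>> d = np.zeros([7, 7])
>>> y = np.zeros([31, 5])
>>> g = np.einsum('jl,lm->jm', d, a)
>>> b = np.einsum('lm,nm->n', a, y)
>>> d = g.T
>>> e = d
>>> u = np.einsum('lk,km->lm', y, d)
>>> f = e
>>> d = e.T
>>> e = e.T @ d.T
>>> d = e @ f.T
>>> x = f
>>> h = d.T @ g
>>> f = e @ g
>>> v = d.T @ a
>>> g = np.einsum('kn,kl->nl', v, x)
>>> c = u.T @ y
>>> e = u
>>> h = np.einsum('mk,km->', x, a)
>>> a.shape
(7, 5)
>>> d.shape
(7, 5)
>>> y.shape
(31, 5)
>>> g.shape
(5, 7)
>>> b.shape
(31,)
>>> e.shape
(31, 7)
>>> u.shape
(31, 7)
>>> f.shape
(7, 5)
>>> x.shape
(5, 7)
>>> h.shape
()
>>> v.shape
(5, 5)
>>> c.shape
(7, 5)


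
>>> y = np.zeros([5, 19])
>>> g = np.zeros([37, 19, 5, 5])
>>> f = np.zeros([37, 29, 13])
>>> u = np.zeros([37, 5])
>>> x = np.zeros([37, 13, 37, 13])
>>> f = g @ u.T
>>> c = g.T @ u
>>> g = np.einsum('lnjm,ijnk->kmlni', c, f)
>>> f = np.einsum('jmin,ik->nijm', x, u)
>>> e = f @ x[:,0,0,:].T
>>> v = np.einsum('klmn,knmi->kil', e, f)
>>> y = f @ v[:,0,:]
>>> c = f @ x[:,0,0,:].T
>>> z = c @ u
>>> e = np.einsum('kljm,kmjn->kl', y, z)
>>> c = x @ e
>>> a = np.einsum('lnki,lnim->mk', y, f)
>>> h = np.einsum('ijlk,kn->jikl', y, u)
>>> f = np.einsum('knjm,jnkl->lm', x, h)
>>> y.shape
(13, 37, 37, 37)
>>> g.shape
(37, 5, 5, 5, 37)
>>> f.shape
(37, 13)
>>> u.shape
(37, 5)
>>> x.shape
(37, 13, 37, 13)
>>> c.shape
(37, 13, 37, 37)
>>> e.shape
(13, 37)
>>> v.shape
(13, 13, 37)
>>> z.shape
(13, 37, 37, 5)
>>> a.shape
(13, 37)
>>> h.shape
(37, 13, 37, 37)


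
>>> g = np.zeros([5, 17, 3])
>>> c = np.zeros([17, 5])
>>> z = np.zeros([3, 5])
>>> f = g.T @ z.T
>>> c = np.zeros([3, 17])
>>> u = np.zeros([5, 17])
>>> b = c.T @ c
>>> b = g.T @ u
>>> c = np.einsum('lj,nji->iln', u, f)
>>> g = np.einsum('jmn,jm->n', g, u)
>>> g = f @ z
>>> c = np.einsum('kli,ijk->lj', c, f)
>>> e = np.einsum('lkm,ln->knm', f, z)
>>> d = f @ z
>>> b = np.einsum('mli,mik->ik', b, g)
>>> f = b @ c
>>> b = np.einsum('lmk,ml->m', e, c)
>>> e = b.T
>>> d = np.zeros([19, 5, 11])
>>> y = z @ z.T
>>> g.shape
(3, 17, 5)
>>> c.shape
(5, 17)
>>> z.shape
(3, 5)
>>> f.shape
(17, 17)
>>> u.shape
(5, 17)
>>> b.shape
(5,)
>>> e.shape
(5,)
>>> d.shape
(19, 5, 11)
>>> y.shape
(3, 3)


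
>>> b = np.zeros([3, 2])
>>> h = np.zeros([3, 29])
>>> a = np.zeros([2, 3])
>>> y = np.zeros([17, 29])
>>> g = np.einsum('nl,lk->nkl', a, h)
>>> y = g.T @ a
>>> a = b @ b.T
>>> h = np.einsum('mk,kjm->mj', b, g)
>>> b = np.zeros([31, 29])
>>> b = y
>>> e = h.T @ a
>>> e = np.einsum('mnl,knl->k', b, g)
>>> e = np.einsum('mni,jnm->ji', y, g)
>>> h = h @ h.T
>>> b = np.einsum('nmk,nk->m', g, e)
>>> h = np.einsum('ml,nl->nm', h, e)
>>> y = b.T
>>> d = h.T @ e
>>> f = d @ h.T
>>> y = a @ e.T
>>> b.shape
(29,)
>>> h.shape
(2, 3)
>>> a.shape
(3, 3)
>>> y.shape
(3, 2)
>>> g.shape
(2, 29, 3)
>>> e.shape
(2, 3)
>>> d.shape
(3, 3)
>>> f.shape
(3, 2)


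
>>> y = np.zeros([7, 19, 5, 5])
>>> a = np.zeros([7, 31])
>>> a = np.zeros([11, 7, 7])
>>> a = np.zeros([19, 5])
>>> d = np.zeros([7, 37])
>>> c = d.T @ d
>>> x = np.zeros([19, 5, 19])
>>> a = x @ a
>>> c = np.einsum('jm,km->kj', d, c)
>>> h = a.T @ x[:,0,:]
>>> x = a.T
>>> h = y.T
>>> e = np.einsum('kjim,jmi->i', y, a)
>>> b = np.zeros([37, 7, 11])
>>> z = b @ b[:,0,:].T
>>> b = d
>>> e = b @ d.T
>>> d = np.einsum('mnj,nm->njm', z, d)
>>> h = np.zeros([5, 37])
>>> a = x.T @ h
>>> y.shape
(7, 19, 5, 5)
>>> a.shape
(19, 5, 37)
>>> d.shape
(7, 37, 37)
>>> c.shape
(37, 7)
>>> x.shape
(5, 5, 19)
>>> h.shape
(5, 37)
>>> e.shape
(7, 7)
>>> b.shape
(7, 37)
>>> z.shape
(37, 7, 37)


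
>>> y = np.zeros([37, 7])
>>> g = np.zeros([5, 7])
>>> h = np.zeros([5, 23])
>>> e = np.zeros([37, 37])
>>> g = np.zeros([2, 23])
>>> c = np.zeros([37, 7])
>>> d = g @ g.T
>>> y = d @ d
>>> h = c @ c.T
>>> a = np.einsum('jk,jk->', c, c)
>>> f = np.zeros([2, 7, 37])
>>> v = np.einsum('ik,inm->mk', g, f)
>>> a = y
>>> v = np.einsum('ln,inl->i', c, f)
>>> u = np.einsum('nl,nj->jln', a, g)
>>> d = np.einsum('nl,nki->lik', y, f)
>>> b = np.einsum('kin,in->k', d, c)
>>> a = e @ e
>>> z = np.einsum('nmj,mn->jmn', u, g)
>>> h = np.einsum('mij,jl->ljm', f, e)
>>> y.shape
(2, 2)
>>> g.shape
(2, 23)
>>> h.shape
(37, 37, 2)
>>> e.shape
(37, 37)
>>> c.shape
(37, 7)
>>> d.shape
(2, 37, 7)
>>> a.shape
(37, 37)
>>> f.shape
(2, 7, 37)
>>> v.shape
(2,)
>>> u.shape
(23, 2, 2)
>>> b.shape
(2,)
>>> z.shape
(2, 2, 23)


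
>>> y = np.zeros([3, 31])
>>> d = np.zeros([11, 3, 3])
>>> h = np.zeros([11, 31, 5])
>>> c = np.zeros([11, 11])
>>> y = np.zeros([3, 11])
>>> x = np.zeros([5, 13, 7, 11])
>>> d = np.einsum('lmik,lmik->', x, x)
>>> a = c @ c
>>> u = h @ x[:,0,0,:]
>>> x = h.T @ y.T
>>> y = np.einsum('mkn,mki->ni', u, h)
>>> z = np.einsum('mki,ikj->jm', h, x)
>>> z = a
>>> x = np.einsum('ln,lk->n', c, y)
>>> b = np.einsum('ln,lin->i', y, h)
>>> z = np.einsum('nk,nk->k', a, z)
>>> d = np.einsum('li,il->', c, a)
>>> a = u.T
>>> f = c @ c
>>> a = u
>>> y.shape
(11, 5)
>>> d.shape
()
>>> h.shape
(11, 31, 5)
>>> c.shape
(11, 11)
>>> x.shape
(11,)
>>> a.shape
(11, 31, 11)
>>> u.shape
(11, 31, 11)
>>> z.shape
(11,)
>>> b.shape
(31,)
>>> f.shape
(11, 11)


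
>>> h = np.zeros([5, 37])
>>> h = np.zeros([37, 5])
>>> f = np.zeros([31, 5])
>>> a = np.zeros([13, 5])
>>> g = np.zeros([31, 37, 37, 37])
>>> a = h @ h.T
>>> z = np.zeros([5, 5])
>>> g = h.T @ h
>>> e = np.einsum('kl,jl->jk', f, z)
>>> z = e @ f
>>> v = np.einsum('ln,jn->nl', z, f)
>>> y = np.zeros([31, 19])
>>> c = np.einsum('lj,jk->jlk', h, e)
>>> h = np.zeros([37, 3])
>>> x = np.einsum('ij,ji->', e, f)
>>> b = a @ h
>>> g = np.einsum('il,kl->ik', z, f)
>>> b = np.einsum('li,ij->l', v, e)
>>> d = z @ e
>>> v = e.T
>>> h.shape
(37, 3)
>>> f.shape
(31, 5)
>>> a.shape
(37, 37)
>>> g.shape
(5, 31)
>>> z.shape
(5, 5)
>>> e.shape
(5, 31)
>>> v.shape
(31, 5)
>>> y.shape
(31, 19)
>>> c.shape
(5, 37, 31)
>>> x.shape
()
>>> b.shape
(5,)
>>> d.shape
(5, 31)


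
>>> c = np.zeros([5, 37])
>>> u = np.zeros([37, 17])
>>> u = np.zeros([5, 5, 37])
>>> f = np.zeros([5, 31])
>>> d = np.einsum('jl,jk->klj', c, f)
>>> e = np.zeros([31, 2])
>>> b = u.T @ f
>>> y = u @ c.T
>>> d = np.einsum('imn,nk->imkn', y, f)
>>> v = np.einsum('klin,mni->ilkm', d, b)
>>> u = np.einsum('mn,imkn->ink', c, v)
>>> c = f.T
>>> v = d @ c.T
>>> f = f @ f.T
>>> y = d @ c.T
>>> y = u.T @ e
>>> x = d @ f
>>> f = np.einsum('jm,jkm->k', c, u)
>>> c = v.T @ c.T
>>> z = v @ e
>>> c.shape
(31, 31, 5, 31)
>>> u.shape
(31, 37, 5)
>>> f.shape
(37,)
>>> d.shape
(5, 5, 31, 5)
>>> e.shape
(31, 2)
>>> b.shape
(37, 5, 31)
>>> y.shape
(5, 37, 2)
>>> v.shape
(5, 5, 31, 31)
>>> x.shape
(5, 5, 31, 5)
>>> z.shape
(5, 5, 31, 2)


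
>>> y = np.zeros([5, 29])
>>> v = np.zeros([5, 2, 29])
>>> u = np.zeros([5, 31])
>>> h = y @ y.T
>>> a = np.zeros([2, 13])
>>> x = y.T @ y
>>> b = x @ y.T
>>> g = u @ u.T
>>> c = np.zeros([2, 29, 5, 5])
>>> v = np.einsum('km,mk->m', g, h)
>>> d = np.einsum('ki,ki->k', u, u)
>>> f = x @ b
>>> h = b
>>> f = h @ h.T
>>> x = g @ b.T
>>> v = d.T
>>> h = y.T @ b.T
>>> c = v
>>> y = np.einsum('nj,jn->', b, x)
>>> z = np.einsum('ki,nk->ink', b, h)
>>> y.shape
()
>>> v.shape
(5,)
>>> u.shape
(5, 31)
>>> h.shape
(29, 29)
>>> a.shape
(2, 13)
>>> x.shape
(5, 29)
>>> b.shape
(29, 5)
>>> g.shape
(5, 5)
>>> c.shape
(5,)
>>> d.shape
(5,)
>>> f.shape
(29, 29)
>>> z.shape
(5, 29, 29)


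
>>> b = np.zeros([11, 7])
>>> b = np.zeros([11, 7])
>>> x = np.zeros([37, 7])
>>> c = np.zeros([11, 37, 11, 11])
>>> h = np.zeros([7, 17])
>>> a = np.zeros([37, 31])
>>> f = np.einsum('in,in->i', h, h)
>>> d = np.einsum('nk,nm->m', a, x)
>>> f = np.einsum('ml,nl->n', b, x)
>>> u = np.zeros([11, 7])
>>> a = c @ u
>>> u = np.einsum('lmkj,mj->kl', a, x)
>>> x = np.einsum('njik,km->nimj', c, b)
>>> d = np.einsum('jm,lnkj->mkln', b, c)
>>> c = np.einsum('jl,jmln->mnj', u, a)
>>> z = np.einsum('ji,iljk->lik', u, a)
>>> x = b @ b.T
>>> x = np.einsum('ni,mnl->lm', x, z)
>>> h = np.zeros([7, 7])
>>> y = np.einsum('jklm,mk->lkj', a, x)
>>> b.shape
(11, 7)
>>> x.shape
(7, 37)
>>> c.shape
(37, 7, 11)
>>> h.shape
(7, 7)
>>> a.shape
(11, 37, 11, 7)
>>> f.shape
(37,)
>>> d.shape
(7, 11, 11, 37)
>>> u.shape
(11, 11)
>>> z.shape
(37, 11, 7)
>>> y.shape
(11, 37, 11)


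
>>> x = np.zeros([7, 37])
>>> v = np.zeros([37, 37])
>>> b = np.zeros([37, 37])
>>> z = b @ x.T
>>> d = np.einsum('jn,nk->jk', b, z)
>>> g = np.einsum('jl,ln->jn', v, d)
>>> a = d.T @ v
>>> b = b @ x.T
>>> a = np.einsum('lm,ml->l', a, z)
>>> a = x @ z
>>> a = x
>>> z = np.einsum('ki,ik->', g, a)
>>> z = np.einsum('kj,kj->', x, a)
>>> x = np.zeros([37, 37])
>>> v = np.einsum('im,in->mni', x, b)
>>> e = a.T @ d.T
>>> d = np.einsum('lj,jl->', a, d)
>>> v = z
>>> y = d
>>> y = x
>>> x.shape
(37, 37)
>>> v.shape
()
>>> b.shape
(37, 7)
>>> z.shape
()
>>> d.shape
()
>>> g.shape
(37, 7)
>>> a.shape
(7, 37)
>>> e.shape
(37, 37)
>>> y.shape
(37, 37)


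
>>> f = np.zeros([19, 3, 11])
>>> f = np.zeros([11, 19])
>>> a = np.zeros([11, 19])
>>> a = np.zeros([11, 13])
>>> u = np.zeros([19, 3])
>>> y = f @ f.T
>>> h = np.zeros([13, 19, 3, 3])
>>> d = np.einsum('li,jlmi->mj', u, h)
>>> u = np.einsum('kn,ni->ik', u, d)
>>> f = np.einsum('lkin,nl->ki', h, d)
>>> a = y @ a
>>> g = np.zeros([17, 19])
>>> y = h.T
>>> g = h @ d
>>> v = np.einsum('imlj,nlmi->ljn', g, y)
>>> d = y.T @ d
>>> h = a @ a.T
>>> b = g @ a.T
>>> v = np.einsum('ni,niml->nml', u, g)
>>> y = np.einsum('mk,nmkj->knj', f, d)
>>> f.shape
(19, 3)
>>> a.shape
(11, 13)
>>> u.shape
(13, 19)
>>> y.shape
(3, 13, 13)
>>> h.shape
(11, 11)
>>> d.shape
(13, 19, 3, 13)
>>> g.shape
(13, 19, 3, 13)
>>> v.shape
(13, 3, 13)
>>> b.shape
(13, 19, 3, 11)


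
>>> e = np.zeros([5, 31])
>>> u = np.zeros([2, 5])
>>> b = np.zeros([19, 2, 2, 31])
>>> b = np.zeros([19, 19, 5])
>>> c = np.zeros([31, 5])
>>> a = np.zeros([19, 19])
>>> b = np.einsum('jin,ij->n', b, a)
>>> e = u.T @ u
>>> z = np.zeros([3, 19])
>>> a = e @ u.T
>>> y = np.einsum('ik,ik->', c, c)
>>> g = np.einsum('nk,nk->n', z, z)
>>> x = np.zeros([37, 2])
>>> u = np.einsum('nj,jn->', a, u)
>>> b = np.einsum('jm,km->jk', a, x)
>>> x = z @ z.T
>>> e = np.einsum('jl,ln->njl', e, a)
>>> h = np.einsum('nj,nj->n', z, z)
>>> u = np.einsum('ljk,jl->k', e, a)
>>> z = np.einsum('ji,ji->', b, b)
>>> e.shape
(2, 5, 5)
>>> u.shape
(5,)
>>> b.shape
(5, 37)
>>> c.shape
(31, 5)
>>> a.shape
(5, 2)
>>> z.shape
()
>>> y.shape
()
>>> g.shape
(3,)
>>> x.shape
(3, 3)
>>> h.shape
(3,)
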